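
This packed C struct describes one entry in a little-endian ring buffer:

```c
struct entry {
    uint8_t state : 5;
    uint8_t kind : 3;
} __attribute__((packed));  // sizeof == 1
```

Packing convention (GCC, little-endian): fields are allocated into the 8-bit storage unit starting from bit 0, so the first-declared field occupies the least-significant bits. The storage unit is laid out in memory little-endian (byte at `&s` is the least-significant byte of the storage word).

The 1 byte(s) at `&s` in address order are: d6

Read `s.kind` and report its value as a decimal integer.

6

[0]=0xd6 (little-endian) → word 0xd6
state:5 @ bit 0 → (0xd6>>0)&0x1f = 0x16
kind:3 @ bit 5 → (0xd6>>5)&0x7 = 0x6  ←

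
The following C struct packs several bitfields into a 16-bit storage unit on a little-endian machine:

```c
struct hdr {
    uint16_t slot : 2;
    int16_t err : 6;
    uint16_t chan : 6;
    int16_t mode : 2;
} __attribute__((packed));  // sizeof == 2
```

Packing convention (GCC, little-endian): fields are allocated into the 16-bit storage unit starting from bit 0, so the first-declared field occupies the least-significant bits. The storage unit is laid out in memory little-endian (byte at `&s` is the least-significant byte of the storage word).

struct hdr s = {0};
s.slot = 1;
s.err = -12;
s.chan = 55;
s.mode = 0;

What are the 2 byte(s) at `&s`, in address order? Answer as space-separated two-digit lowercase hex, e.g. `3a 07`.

d1 37

[0+:2] slot=1 & 0x3 = 0x1; word=0x0001
[2+:6] err=-12 & 0x3f = 0x34; word=0x00d1
[8+:6] chan=55 & 0x3f = 0x37; word=0x37d1
[14+:2] mode=0 & 0x3 = 0x0; word=0x37d1
word = 0x37d1 → little-endian bytes:
  [0]=0xd1  [1]=0x37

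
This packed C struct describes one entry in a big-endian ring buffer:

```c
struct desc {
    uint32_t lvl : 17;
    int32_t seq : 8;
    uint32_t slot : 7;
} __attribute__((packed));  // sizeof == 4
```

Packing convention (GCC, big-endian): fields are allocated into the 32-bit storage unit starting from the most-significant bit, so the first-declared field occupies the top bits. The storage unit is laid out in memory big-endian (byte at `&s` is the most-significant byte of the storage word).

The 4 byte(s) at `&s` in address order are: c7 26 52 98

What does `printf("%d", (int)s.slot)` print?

[0]=0xc7 [1]=0x26 [2]=0x52 [3]=0x98 (big-endian) → word 0xc7265298
lvl [15+:17] = (word>>15) & 0x1ffff = 101964
seq [7+:8] = (word>>7) & 0xff = 165
slot [0+:7] = (word>>0) & 0x7f = 24  ←

24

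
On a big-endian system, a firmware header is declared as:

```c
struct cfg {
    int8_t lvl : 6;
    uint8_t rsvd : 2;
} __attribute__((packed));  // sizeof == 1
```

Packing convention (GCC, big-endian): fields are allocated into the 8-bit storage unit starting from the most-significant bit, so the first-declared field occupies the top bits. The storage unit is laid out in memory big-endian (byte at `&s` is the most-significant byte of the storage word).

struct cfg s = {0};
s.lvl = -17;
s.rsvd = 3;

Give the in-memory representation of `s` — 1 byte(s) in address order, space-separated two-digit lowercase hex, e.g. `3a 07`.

lvl (6b) val=-17 bits=0x2f at bit 2: 0xbc
rsvd (2b) val=3 bits=0x3 at bit 0: 0xbf
word = 0xbf → big-endian bytes:
  [0]=0xbf

bf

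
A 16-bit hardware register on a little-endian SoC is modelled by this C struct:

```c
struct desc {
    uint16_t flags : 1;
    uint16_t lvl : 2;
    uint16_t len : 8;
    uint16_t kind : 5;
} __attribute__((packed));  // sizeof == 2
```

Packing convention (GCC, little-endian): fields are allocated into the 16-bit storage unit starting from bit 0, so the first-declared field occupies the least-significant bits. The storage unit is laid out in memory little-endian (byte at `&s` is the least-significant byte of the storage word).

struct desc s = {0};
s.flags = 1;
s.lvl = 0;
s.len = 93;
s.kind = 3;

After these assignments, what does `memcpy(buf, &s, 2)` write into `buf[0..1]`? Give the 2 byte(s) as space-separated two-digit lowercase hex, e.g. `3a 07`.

flags:1 = 1 → 0x1 << 0 → word 0x0001
lvl:2 = 0 → 0x0 << 1 → word 0x0001
len:8 = 93 → 0x5d << 3 → word 0x02e9
kind:5 = 3 → 0x3 << 11 → word 0x1ae9
word = 0x1ae9 → little-endian bytes:
  [0]=0xe9  [1]=0x1a

e9 1a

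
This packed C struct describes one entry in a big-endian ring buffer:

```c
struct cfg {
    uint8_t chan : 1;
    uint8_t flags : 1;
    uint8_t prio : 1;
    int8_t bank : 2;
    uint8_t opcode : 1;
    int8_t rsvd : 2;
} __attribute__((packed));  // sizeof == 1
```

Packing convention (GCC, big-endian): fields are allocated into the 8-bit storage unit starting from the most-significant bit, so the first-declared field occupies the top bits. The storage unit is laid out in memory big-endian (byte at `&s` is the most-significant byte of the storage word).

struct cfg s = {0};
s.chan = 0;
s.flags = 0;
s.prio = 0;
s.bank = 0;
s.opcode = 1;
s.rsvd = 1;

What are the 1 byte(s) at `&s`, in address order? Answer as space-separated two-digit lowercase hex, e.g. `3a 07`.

05

[7+:1] chan=0 & 0x1 = 0x0; word=0x00
[6+:1] flags=0 & 0x1 = 0x0; word=0x00
[5+:1] prio=0 & 0x1 = 0x0; word=0x00
[3+:2] bank=0 & 0x3 = 0x0; word=0x00
[2+:1] opcode=1 & 0x1 = 0x1; word=0x04
[0+:2] rsvd=1 & 0x3 = 0x1; word=0x05
word = 0x05 → big-endian bytes:
  [0]=0x05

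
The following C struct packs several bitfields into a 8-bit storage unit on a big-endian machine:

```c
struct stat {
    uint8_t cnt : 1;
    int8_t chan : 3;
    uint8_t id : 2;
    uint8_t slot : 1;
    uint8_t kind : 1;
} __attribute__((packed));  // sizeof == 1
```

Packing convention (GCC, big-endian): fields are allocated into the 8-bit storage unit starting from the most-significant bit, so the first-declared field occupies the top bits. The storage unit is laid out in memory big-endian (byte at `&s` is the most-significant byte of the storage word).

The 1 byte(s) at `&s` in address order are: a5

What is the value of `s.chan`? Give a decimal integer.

2

[0]=0xa5 (big-endian) → word 0xa5
cnt [7+:1] = (word>>7) & 0x1 = 1
chan [4+:3] = (word>>4) & 0x7 = 2  ←
id [2+:2] = (word>>2) & 0x3 = 1
slot [1+:1] = (word>>1) & 0x1 = 0
kind [0+:1] = (word>>0) & 0x1 = 1
chan signed 3b, MSB=0: value = 2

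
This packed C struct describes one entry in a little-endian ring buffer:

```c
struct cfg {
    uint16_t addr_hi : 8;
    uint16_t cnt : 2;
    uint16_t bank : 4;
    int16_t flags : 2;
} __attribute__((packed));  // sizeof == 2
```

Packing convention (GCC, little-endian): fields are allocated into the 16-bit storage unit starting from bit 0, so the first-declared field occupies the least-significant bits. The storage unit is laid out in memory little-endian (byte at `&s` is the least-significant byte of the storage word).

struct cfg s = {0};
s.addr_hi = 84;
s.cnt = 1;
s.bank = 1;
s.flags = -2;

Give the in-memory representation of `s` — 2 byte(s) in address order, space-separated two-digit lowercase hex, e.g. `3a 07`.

54 85

addr_hi (8b) val=84 bits=0x54 at bit 0: 0x0054
cnt (2b) val=1 bits=0x1 at bit 8: 0x0154
bank (4b) val=1 bits=0x1 at bit 10: 0x0554
flags (2b) val=-2 bits=0x2 at bit 14: 0x8554
word = 0x8554 → little-endian bytes:
  [0]=0x54  [1]=0x85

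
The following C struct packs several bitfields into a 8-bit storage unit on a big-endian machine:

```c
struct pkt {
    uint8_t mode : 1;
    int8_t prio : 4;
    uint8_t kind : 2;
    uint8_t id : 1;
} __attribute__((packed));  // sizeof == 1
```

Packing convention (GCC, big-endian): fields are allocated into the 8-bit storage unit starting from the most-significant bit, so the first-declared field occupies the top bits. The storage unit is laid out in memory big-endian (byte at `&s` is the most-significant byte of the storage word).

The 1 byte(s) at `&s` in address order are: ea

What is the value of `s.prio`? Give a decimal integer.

-3

[0]=0xea (big-endian) → word 0xea
mode [7+:1] = (word>>7) & 0x1 = 1
prio [3+:4] = (word>>3) & 0xf = 13  ←
kind [1+:2] = (word>>1) & 0x3 = 1
id [0+:1] = (word>>0) & 0x1 = 0
prio signed 4b, MSB=1: 13 - 16 = -3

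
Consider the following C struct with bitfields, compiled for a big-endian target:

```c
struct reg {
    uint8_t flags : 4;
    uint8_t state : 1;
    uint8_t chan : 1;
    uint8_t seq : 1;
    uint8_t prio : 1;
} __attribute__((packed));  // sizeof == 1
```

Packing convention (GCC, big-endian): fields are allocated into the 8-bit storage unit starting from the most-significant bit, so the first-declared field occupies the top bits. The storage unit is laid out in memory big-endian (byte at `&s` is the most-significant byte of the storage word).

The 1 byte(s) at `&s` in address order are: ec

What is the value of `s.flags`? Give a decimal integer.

14

[0]=0xec (big-endian) → word 0xec
flags [4+:4] = (word>>4) & 0xf = 14  ←
state [3+:1] = (word>>3) & 0x1 = 1
chan [2+:1] = (word>>2) & 0x1 = 1
seq [1+:1] = (word>>1) & 0x1 = 0
prio [0+:1] = (word>>0) & 0x1 = 0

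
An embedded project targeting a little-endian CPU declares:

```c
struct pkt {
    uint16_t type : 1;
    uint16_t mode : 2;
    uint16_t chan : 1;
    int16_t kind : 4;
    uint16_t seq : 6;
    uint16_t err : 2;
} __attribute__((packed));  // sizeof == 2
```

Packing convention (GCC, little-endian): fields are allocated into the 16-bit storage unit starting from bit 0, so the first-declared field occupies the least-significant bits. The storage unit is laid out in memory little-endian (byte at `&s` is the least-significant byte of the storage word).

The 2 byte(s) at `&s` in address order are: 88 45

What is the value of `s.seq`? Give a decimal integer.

5

[0]=0x88 [1]=0x45 (little-endian) → word 0x4588
type [0+:1] = (word>>0) & 0x1 = 0
mode [1+:2] = (word>>1) & 0x3 = 0
chan [3+:1] = (word>>3) & 0x1 = 1
kind [4+:4] = (word>>4) & 0xf = 8
seq [8+:6] = (word>>8) & 0x3f = 5  ←
err [14+:2] = (word>>14) & 0x3 = 1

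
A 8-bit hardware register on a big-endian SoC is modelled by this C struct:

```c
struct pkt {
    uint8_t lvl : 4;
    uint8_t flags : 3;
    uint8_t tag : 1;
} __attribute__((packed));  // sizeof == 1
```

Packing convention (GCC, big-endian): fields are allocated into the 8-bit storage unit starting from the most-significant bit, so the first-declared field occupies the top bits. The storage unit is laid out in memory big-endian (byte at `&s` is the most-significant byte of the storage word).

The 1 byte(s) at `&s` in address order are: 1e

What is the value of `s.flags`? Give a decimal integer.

7

[0]=0x1e (big-endian) → word 0x1e
lvl:4 @ bit 4 → (0x1e>>4)&0xf = 0x1
flags:3 @ bit 1 → (0x1e>>1)&0x7 = 0x7  ←
tag:1 @ bit 0 → (0x1e>>0)&0x1 = 0x0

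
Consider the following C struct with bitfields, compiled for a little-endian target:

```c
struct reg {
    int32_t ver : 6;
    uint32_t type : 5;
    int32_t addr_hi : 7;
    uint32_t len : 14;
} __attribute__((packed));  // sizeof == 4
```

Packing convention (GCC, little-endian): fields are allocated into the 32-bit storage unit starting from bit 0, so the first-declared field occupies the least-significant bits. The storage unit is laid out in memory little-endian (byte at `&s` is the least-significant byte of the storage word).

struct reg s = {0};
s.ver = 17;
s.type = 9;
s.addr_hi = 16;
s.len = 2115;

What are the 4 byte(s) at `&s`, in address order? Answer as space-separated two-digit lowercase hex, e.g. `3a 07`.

ver:6 = 17 → 0x11 << 0 → word 0x00000011
type:5 = 9 → 0x9 << 6 → word 0x00000251
addr_hi:7 = 16 → 0x10 << 11 → word 0x00008251
len:14 = 2115 → 0x843 << 18 → word 0x210c8251
word = 0x210c8251 → little-endian bytes:
  [0]=0x51  [1]=0x82  [2]=0x0c  [3]=0x21

51 82 0c 21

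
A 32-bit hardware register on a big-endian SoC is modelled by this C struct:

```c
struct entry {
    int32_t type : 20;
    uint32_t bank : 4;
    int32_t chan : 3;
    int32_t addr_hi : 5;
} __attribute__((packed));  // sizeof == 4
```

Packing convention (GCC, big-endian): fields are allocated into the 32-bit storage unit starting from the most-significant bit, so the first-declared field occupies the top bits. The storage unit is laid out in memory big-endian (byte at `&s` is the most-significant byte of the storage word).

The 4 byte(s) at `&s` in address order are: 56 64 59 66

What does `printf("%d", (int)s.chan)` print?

3

[0]=0x56 [1]=0x64 [2]=0x59 [3]=0x66 (big-endian) → word 0x56645966
type:20 @ bit 12 → (0x56645966>>12)&0xfffff = 0x56645
bank:4 @ bit 8 → (0x56645966>>8)&0xf = 0x9
chan:3 @ bit 5 → (0x56645966>>5)&0x7 = 0x3  ←
addr_hi:5 @ bit 0 → (0x56645966>>0)&0x1f = 0x6
chan signed 3b, MSB=0: value = 3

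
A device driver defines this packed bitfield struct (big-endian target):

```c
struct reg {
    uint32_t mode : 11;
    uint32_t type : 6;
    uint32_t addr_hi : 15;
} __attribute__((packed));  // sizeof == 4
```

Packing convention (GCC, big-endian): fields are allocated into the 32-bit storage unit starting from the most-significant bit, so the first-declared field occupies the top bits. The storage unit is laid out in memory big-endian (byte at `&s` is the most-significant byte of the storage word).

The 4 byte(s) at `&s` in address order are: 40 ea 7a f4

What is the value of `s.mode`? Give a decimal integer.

[0]=0x40 [1]=0xea [2]=0x7a [3]=0xf4 (big-endian) → word 0x40ea7af4
mode:11 @ bit 21 → (0x40ea7af4>>21)&0x7ff = 0x207  ←
type:6 @ bit 15 → (0x40ea7af4>>15)&0x3f = 0x14
addr_hi:15 @ bit 0 → (0x40ea7af4>>0)&0x7fff = 0x7af4

519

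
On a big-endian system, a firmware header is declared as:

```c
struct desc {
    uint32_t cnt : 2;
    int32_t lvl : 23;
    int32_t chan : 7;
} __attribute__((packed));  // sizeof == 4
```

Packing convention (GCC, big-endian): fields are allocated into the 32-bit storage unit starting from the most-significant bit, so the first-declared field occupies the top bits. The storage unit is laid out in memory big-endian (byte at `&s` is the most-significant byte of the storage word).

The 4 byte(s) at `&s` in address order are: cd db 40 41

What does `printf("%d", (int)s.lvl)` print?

1816192

[0]=0xcd [1]=0xdb [2]=0x40 [3]=0x41 (big-endian) → word 0xcddb4041
cnt [30+:2] = (word>>30) & 0x3 = 3
lvl [7+:23] = (word>>7) & 0x7fffff = 1816192  ←
chan [0+:7] = (word>>0) & 0x7f = 65
lvl signed 23b, MSB=0: value = 1816192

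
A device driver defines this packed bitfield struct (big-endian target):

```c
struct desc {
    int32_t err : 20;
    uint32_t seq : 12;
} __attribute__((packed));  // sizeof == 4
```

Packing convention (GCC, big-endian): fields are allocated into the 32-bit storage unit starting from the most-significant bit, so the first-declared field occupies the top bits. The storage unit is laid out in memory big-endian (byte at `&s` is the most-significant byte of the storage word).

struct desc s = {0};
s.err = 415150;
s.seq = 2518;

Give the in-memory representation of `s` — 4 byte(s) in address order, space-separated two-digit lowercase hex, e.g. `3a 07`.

err:20 = 415150 → 0x655ae << 12 → word 0x655ae000
seq:12 = 2518 → 0x9d6 << 0 → word 0x655ae9d6
word = 0x655ae9d6 → big-endian bytes:
  [0]=0x65  [1]=0x5a  [2]=0xe9  [3]=0xd6

65 5a e9 d6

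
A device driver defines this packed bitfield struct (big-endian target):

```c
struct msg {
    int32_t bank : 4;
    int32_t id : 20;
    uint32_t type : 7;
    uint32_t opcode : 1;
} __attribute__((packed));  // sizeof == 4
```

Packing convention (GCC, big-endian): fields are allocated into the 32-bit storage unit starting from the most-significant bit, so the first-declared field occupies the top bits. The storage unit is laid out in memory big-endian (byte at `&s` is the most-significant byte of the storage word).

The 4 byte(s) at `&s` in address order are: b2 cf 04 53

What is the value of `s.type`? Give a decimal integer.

[0]=0xb2 [1]=0xcf [2]=0x04 [3]=0x53 (big-endian) → word 0xb2cf0453
bank:4 @ bit 28 → (0xb2cf0453>>28)&0xf = 0xb
id:20 @ bit 8 → (0xb2cf0453>>8)&0xfffff = 0x2cf04
type:7 @ bit 1 → (0xb2cf0453>>1)&0x7f = 0x29  ←
opcode:1 @ bit 0 → (0xb2cf0453>>0)&0x1 = 0x1

41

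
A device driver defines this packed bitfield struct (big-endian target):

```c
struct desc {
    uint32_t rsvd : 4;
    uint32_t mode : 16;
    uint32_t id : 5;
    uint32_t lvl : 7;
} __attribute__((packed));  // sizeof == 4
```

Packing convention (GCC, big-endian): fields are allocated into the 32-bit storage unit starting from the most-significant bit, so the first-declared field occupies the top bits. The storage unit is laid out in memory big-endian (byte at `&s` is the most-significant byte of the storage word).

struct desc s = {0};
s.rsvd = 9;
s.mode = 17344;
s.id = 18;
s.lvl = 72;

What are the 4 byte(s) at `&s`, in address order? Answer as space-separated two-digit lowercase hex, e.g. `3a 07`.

94 3c 09 48

[28+:4] rsvd=9 & 0xf = 0x9; word=0x90000000
[12+:16] mode=17344 & 0xffff = 0x43c0; word=0x943c0000
[7+:5] id=18 & 0x1f = 0x12; word=0x943c0900
[0+:7] lvl=72 & 0x7f = 0x48; word=0x943c0948
word = 0x943c0948 → big-endian bytes:
  [0]=0x94  [1]=0x3c  [2]=0x09  [3]=0x48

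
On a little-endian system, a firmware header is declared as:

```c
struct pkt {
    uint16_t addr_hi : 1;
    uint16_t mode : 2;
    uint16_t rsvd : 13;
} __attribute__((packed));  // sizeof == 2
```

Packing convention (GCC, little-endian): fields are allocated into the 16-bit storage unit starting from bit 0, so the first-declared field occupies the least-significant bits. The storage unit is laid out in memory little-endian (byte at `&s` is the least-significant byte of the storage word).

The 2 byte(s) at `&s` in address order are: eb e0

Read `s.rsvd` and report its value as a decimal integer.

7197

[0]=0xeb [1]=0xe0 (little-endian) → word 0xe0eb
addr_hi:1 @ bit 0 → (0xe0eb>>0)&0x1 = 0x1
mode:2 @ bit 1 → (0xe0eb>>1)&0x3 = 0x1
rsvd:13 @ bit 3 → (0xe0eb>>3)&0x1fff = 0x1c1d  ←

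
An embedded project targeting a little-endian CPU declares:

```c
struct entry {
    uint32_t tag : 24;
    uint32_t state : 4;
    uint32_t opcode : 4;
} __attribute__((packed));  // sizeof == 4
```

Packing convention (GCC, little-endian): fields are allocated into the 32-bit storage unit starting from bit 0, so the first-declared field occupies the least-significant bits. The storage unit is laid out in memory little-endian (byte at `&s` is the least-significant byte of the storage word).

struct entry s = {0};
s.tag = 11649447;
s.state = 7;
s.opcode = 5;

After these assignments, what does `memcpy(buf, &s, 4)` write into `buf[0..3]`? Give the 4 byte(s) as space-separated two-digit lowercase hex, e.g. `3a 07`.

tag (24b) val=11649447 bits=0xb1c1a7 at bit 0: 0x00b1c1a7
state (4b) val=7 bits=0x7 at bit 24: 0x07b1c1a7
opcode (4b) val=5 bits=0x5 at bit 28: 0x57b1c1a7
word = 0x57b1c1a7 → little-endian bytes:
  [0]=0xa7  [1]=0xc1  [2]=0xb1  [3]=0x57

a7 c1 b1 57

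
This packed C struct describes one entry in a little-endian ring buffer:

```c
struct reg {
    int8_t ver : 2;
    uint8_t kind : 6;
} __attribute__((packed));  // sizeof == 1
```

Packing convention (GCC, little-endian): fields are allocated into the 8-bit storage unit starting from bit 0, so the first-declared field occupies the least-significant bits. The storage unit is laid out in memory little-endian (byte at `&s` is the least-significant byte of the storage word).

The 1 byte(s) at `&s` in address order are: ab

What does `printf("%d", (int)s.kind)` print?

[0]=0xab (little-endian) → word 0xab
ver:2 @ bit 0 → (0xab>>0)&0x3 = 0x3
kind:6 @ bit 2 → (0xab>>2)&0x3f = 0x2a  ←

42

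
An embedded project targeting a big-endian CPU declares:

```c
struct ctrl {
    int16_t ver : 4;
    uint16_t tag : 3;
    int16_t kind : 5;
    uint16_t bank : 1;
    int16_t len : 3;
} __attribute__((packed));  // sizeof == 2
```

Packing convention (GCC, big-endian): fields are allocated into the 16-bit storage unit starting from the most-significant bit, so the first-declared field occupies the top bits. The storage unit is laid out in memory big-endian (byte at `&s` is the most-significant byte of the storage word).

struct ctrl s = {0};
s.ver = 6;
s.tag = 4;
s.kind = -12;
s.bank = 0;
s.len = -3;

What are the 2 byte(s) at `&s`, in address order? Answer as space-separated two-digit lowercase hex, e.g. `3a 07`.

ver:4 = 6 → 0x6 << 12 → word 0x6000
tag:3 = 4 → 0x4 << 9 → word 0x6800
kind:5 = -12 → 0x14 << 4 → word 0x6940
bank:1 = 0 → 0x0 << 3 → word 0x6940
len:3 = -3 → 0x5 << 0 → word 0x6945
word = 0x6945 → big-endian bytes:
  [0]=0x69  [1]=0x45

69 45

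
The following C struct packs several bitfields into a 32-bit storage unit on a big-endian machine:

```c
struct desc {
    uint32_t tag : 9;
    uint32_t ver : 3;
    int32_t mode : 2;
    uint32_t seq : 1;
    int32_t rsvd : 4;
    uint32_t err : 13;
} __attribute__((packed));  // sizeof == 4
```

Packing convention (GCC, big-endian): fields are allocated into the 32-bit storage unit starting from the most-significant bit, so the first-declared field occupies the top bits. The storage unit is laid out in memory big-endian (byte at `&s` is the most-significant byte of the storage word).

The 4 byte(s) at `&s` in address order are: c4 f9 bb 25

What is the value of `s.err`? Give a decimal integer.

[0]=0xc4 [1]=0xf9 [2]=0xbb [3]=0x25 (big-endian) → word 0xc4f9bb25
tag [23+:9] = (word>>23) & 0x1ff = 393
ver [20+:3] = (word>>20) & 0x7 = 7
mode [18+:2] = (word>>18) & 0x3 = 2
seq [17+:1] = (word>>17) & 0x1 = 0
rsvd [13+:4] = (word>>13) & 0xf = 13
err [0+:13] = (word>>0) & 0x1fff = 6949  ←

6949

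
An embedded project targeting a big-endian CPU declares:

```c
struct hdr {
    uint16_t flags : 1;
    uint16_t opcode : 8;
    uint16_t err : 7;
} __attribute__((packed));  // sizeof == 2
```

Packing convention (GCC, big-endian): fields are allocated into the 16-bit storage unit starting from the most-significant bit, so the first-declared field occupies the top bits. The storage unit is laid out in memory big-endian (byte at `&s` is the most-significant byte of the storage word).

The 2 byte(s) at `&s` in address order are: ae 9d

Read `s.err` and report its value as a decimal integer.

29

[0]=0xae [1]=0x9d (big-endian) → word 0xae9d
flags:1 @ bit 15 → (0xae9d>>15)&0x1 = 0x1
opcode:8 @ bit 7 → (0xae9d>>7)&0xff = 0x5d
err:7 @ bit 0 → (0xae9d>>0)&0x7f = 0x1d  ←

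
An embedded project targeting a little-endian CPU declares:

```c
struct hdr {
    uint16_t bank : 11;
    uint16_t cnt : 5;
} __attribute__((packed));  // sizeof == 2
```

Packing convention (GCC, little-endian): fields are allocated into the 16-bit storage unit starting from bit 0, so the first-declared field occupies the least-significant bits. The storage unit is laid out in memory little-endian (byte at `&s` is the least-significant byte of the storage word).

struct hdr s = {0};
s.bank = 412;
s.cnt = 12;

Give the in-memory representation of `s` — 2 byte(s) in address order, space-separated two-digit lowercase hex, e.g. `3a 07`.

bank:11 = 412 → 0x19c << 0 → word 0x019c
cnt:5 = 12 → 0xc << 11 → word 0x619c
word = 0x619c → little-endian bytes:
  [0]=0x9c  [1]=0x61

9c 61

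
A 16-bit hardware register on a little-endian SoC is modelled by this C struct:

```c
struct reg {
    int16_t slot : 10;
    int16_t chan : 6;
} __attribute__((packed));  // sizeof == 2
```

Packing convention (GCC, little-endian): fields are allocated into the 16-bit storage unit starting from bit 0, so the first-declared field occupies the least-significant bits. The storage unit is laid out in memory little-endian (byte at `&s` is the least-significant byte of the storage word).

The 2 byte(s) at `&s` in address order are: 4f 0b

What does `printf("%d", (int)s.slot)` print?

[0]=0x4f [1]=0x0b (little-endian) → word 0x0b4f
slot:10 @ bit 0 → (0x0b4f>>0)&0x3ff = 0x34f  ←
chan:6 @ bit 10 → (0x0b4f>>10)&0x3f = 0x2
slot signed 10b, MSB=1: 847 - 1024 = -177

-177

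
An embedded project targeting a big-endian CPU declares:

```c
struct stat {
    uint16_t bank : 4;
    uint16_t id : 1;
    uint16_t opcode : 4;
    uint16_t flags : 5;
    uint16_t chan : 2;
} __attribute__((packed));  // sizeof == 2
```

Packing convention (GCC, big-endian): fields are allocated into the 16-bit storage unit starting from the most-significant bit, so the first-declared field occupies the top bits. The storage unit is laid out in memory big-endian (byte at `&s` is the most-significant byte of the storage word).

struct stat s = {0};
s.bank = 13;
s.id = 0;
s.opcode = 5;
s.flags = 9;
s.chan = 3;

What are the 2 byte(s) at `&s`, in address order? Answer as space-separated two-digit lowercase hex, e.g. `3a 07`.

bank:4 = 13 → 0xd << 12 → word 0xd000
id:1 = 0 → 0x0 << 11 → word 0xd000
opcode:4 = 5 → 0x5 << 7 → word 0xd280
flags:5 = 9 → 0x9 << 2 → word 0xd2a4
chan:2 = 3 → 0x3 << 0 → word 0xd2a7
word = 0xd2a7 → big-endian bytes:
  [0]=0xd2  [1]=0xa7

d2 a7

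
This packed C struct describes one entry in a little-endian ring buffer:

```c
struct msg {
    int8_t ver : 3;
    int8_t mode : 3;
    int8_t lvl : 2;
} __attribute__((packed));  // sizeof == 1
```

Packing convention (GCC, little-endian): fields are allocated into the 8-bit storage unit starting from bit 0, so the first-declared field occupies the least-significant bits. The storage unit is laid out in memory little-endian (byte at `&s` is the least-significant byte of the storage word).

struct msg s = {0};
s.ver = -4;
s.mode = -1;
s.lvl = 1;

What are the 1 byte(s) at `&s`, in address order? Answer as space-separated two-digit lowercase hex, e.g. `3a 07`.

ver (3b) val=-4 bits=0x4 at bit 0: 0x04
mode (3b) val=-1 bits=0x7 at bit 3: 0x3c
lvl (2b) val=1 bits=0x1 at bit 6: 0x7c
word = 0x7c → little-endian bytes:
  [0]=0x7c

7c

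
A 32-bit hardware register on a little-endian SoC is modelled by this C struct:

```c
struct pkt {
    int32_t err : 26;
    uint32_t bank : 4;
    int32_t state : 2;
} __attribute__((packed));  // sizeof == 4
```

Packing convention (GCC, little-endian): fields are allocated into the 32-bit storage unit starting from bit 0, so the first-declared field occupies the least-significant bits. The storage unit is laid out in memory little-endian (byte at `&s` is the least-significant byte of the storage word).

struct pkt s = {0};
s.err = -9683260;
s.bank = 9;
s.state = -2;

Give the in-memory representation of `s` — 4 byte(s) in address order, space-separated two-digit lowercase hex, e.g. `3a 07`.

err (26b) val=-9683260 bits=0x36c3ec4 at bit 0: 0x036c3ec4
bank (4b) val=9 bits=0x9 at bit 26: 0x276c3ec4
state (2b) val=-2 bits=0x2 at bit 30: 0xa76c3ec4
word = 0xa76c3ec4 → little-endian bytes:
  [0]=0xc4  [1]=0x3e  [2]=0x6c  [3]=0xa7

c4 3e 6c a7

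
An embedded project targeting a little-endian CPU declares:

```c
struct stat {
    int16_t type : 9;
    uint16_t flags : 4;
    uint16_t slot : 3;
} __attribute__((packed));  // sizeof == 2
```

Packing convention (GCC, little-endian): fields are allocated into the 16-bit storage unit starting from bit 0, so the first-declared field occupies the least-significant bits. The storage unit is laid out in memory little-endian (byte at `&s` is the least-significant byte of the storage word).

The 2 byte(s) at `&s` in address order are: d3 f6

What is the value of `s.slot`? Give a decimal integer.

[0]=0xd3 [1]=0xf6 (little-endian) → word 0xf6d3
type [0+:9] = (word>>0) & 0x1ff = 211
flags [9+:4] = (word>>9) & 0xf = 11
slot [13+:3] = (word>>13) & 0x7 = 7  ←

7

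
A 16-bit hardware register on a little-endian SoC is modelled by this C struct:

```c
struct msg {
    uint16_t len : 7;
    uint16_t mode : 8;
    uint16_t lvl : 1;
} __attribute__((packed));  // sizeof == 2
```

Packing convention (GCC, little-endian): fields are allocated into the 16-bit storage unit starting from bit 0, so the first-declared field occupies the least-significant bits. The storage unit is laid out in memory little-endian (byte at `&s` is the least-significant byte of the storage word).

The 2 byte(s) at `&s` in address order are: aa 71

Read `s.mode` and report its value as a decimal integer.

227

[0]=0xaa [1]=0x71 (little-endian) → word 0x71aa
len:7 @ bit 0 → (0x71aa>>0)&0x7f = 0x2a
mode:8 @ bit 7 → (0x71aa>>7)&0xff = 0xe3  ←
lvl:1 @ bit 15 → (0x71aa>>15)&0x1 = 0x0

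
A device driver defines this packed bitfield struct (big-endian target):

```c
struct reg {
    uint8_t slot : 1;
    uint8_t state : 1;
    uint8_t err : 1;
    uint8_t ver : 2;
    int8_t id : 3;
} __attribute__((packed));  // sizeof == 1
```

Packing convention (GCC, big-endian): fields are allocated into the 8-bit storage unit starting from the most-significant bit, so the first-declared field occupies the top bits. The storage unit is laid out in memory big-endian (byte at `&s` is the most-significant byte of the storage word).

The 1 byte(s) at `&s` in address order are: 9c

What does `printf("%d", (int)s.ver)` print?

[0]=0x9c (big-endian) → word 0x9c
slot [7+:1] = (word>>7) & 0x1 = 1
state [6+:1] = (word>>6) & 0x1 = 0
err [5+:1] = (word>>5) & 0x1 = 0
ver [3+:2] = (word>>3) & 0x3 = 3  ←
id [0+:3] = (word>>0) & 0x7 = 4

3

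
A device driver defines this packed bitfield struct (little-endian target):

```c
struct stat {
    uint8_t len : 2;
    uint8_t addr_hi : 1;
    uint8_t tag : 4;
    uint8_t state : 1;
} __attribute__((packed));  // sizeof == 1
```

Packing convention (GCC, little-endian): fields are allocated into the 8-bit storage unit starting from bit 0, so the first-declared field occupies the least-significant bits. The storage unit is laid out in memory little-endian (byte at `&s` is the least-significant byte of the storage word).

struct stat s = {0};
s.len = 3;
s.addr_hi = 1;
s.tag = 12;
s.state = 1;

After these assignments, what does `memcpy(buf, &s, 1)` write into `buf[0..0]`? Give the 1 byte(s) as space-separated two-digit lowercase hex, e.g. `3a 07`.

e7

len:2 = 3 → 0x3 << 0 → word 0x03
addr_hi:1 = 1 → 0x1 << 2 → word 0x07
tag:4 = 12 → 0xc << 3 → word 0x67
state:1 = 1 → 0x1 << 7 → word 0xe7
word = 0xe7 → little-endian bytes:
  [0]=0xe7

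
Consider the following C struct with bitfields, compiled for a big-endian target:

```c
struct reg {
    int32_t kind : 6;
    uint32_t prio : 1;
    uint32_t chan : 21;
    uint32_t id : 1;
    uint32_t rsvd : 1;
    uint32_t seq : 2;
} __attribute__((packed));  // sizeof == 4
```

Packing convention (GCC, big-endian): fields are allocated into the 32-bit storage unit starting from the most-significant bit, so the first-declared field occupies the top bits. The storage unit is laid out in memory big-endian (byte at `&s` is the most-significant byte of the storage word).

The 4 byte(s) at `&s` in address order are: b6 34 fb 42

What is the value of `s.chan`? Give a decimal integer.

217012

[0]=0xb6 [1]=0x34 [2]=0xfb [3]=0x42 (big-endian) → word 0xb634fb42
kind:6 @ bit 26 → (0xb634fb42>>26)&0x3f = 0x2d
prio:1 @ bit 25 → (0xb634fb42>>25)&0x1 = 0x1
chan:21 @ bit 4 → (0xb634fb42>>4)&0x1fffff = 0x34fb4  ←
id:1 @ bit 3 → (0xb634fb42>>3)&0x1 = 0x0
rsvd:1 @ bit 2 → (0xb634fb42>>2)&0x1 = 0x0
seq:2 @ bit 0 → (0xb634fb42>>0)&0x3 = 0x2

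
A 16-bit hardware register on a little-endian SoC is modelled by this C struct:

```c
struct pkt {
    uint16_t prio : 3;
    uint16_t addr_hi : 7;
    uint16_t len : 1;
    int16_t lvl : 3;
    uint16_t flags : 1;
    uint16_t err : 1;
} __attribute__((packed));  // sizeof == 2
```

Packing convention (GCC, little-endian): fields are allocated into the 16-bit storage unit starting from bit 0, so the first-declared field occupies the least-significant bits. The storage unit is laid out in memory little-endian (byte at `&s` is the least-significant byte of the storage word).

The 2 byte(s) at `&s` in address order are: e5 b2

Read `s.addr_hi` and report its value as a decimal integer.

92

[0]=0xe5 [1]=0xb2 (little-endian) → word 0xb2e5
prio [0+:3] = (word>>0) & 0x7 = 5
addr_hi [3+:7] = (word>>3) & 0x7f = 92  ←
len [10+:1] = (word>>10) & 0x1 = 0
lvl [11+:3] = (word>>11) & 0x7 = 6
flags [14+:1] = (word>>14) & 0x1 = 0
err [15+:1] = (word>>15) & 0x1 = 1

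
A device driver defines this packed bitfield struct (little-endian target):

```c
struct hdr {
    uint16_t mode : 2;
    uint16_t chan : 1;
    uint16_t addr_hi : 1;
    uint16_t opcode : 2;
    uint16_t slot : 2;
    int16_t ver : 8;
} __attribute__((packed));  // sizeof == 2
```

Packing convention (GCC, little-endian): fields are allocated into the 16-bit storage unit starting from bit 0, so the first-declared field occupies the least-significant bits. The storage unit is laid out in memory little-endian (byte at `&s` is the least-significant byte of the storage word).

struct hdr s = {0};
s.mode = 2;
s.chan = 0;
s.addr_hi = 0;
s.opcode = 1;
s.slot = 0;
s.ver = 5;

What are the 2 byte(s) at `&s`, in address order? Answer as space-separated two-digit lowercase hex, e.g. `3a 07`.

12 05

mode:2 = 2 → 0x2 << 0 → word 0x0002
chan:1 = 0 → 0x0 << 2 → word 0x0002
addr_hi:1 = 0 → 0x0 << 3 → word 0x0002
opcode:2 = 1 → 0x1 << 4 → word 0x0012
slot:2 = 0 → 0x0 << 6 → word 0x0012
ver:8 = 5 → 0x5 << 8 → word 0x0512
word = 0x0512 → little-endian bytes:
  [0]=0x12  [1]=0x05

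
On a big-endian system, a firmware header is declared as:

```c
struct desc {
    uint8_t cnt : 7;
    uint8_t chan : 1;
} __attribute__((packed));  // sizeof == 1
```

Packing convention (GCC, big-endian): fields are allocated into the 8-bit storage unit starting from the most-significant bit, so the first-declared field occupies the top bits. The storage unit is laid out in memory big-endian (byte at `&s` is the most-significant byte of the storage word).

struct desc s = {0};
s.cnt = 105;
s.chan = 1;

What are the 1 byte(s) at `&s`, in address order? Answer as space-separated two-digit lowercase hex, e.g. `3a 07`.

cnt (7b) val=105 bits=0x69 at bit 1: 0xd2
chan (1b) val=1 bits=0x1 at bit 0: 0xd3
word = 0xd3 → big-endian bytes:
  [0]=0xd3

d3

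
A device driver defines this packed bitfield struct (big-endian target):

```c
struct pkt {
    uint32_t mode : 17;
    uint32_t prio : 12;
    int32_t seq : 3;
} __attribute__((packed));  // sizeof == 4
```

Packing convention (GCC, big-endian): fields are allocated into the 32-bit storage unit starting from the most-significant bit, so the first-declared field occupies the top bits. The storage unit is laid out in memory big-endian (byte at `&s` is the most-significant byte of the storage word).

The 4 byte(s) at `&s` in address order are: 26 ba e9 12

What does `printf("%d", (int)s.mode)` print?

[0]=0x26 [1]=0xba [2]=0xe9 [3]=0x12 (big-endian) → word 0x26bae912
mode:17 @ bit 15 → (0x26bae912>>15)&0x1ffff = 0x4d75  ←
prio:12 @ bit 3 → (0x26bae912>>3)&0xfff = 0xd22
seq:3 @ bit 0 → (0x26bae912>>0)&0x7 = 0x2

19829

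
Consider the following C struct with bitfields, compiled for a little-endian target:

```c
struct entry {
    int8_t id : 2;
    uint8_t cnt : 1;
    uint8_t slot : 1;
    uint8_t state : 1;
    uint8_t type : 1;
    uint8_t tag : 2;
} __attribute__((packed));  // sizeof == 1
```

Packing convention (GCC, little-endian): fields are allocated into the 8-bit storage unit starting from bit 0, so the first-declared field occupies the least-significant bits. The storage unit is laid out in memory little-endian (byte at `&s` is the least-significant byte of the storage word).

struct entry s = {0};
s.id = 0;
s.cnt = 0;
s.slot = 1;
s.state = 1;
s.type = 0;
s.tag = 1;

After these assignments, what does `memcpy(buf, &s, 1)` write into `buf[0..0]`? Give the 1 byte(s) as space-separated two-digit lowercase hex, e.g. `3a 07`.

[0+:2] id=0 & 0x3 = 0x0; word=0x00
[2+:1] cnt=0 & 0x1 = 0x0; word=0x00
[3+:1] slot=1 & 0x1 = 0x1; word=0x08
[4+:1] state=1 & 0x1 = 0x1; word=0x18
[5+:1] type=0 & 0x1 = 0x0; word=0x18
[6+:2] tag=1 & 0x3 = 0x1; word=0x58
word = 0x58 → little-endian bytes:
  [0]=0x58

58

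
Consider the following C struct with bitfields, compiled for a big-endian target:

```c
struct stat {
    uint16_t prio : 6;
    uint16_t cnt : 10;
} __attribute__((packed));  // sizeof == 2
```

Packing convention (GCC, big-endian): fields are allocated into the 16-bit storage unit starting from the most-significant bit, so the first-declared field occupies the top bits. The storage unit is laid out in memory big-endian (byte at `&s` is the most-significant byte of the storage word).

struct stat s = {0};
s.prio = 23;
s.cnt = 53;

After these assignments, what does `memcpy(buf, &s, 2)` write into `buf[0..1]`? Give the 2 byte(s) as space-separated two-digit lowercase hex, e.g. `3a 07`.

[10+:6] prio=23 & 0x3f = 0x17; word=0x5c00
[0+:10] cnt=53 & 0x3ff = 0x35; word=0x5c35
word = 0x5c35 → big-endian bytes:
  [0]=0x5c  [1]=0x35

5c 35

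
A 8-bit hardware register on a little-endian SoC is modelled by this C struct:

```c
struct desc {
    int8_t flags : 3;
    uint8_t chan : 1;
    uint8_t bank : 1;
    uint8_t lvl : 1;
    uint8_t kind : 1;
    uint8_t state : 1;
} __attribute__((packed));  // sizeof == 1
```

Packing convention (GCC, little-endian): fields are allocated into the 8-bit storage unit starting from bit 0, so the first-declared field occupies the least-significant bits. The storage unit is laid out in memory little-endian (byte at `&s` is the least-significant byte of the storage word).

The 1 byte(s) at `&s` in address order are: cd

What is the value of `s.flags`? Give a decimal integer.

[0]=0xcd (little-endian) → word 0xcd
flags [0+:3] = (word>>0) & 0x7 = 5  ←
chan [3+:1] = (word>>3) & 0x1 = 1
bank [4+:1] = (word>>4) & 0x1 = 0
lvl [5+:1] = (word>>5) & 0x1 = 0
kind [6+:1] = (word>>6) & 0x1 = 1
state [7+:1] = (word>>7) & 0x1 = 1
flags signed 3b, MSB=1: 5 - 8 = -3

-3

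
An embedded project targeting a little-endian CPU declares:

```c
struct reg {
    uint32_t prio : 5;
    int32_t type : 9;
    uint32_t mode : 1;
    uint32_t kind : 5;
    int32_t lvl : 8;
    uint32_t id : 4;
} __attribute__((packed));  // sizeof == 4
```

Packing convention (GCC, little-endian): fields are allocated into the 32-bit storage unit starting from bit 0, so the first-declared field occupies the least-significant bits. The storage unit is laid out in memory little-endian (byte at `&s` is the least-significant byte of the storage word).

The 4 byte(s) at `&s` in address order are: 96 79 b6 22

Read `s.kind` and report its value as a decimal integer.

12

[0]=0x96 [1]=0x79 [2]=0xb6 [3]=0x22 (little-endian) → word 0x22b67996
prio:5 @ bit 0 → (0x22b67996>>0)&0x1f = 0x16
type:9 @ bit 5 → (0x22b67996>>5)&0x1ff = 0x1cc
mode:1 @ bit 14 → (0x22b67996>>14)&0x1 = 0x1
kind:5 @ bit 15 → (0x22b67996>>15)&0x1f = 0xc  ←
lvl:8 @ bit 20 → (0x22b67996>>20)&0xff = 0x2b
id:4 @ bit 28 → (0x22b67996>>28)&0xf = 0x2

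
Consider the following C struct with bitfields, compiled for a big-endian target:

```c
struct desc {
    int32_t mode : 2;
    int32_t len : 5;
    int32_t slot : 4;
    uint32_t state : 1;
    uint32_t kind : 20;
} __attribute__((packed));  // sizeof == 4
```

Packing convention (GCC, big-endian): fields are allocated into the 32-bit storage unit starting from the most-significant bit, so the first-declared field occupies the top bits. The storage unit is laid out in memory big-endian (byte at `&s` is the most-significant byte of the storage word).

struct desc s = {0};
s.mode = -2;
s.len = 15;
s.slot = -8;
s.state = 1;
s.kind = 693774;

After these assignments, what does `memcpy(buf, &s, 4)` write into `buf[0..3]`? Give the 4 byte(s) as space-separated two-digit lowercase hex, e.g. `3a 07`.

9f 1a 96 0e

mode:2 = -2 → 0x2 << 30 → word 0x80000000
len:5 = 15 → 0xf << 25 → word 0x9e000000
slot:4 = -8 → 0x8 << 21 → word 0x9f000000
state:1 = 1 → 0x1 << 20 → word 0x9f100000
kind:20 = 693774 → 0xa960e << 0 → word 0x9f1a960e
word = 0x9f1a960e → big-endian bytes:
  [0]=0x9f  [1]=0x1a  [2]=0x96  [3]=0x0e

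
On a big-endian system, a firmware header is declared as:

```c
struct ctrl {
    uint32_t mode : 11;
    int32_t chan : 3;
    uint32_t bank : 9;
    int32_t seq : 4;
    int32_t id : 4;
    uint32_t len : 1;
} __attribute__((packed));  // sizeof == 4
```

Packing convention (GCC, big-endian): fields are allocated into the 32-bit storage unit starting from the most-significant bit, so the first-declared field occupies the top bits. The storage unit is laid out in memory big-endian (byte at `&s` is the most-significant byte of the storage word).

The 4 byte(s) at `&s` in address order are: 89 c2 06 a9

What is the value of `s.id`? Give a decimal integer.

4

[0]=0x89 [1]=0xc2 [2]=0x06 [3]=0xa9 (big-endian) → word 0x89c206a9
mode [21+:11] = (word>>21) & 0x7ff = 1102
chan [18+:3] = (word>>18) & 0x7 = 0
bank [9+:9] = (word>>9) & 0x1ff = 259
seq [5+:4] = (word>>5) & 0xf = 5
id [1+:4] = (word>>1) & 0xf = 4  ←
len [0+:1] = (word>>0) & 0x1 = 1
id signed 4b, MSB=0: value = 4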